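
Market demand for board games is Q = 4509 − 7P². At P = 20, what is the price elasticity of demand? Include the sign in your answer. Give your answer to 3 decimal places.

At P = 20, Q = 1709.
dQ/dP = −14P = -280.
ε = (dQ/dP)(P/Q) = (-280)(20/1709).

-3.277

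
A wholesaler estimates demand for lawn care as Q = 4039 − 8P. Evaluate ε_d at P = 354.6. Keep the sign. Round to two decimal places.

-2.36

At P = 354.6, Q = 1202.200.
dQ/dP = −8.
ε = (dQ/dP)(P/Q) = (-8)(354.6/1202.200).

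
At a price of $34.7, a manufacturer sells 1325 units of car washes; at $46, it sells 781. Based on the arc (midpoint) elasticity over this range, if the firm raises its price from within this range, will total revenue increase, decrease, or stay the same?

Arc ε = (-544/11.3)(40.35/1053.0) ≈ -1.845.
|ε| = 1.84 > 1, so demand is elastic. A price rise therefore reduces total revenue.

decrease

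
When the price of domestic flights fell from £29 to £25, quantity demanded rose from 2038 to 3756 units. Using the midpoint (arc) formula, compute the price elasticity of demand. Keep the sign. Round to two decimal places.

ΔQ = 3756 − 2038 = 1718; ΔP = 25 − 29 = -4.
Midpoints: P̄ = 27.00, Q̄ = 2897.0.
ε = (ΔQ/ΔP)(P̄/Q̄) = (1718/-4)(27.00/2897.0).

-4.00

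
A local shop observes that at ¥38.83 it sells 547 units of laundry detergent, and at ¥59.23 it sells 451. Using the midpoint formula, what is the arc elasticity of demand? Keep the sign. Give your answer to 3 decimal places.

ΔQ = 451 − 547 = -96; ΔP = 59.23 − 38.83 = 20.4.
Midpoints: P̄ = 49.03, Q̄ = 499.0.
ε = (ΔQ/ΔP)(P̄/Q̄) = (-96/20.4)(49.03/499.0).

-0.462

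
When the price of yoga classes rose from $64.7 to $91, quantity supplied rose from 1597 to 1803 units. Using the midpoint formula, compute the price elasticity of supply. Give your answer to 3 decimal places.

ΔQ = 1803 − 1597 = 206; ΔP = 91 − 64.7 = 26.3.
Midpoints: P̄ = 77.85, Q̄ = 1700.0.
ε_s = (ΔQ/ΔP)(P̄/Q̄) = (206/26.3)(77.85/1700.0).

0.359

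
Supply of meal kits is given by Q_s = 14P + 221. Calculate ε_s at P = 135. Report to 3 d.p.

At P = 135, Q_s = 2111.
dQ_s/dP = 14.
ε_s = (dQ_s/dP)(P/Q_s) = (14)(135/2111).

0.895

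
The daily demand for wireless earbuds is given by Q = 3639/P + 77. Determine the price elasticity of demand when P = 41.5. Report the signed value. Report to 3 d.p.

-0.532

At P = 41.5, Q = 164.687.
dQ/dP = −3639/P² = -2.113.
ε = (dQ/dP)(P/Q) = (-2.113)(41.5/164.687).
|ε| < 1, so demand is inelastic at this price.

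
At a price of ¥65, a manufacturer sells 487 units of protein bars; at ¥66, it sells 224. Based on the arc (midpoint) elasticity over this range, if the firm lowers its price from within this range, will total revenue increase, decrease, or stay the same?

Arc ε = (-263/1)(65.50/355.5) ≈ -48.457.
|ε| = 48.46 > 1, so demand is elastic. A price cut therefore raises total revenue.

increase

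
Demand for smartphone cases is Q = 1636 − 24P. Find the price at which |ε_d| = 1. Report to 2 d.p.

34.08

For linear demand Q = a − bP, ε = −bP/(a − bP). |ε| = 1 when bP = a − bP, i.e. P = a/(2b).
P = 1636/(2·24) = 1636/48 = 34.0833.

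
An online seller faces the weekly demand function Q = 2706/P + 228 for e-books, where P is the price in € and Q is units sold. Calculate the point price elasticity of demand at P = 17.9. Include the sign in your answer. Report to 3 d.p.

At P = 17.9, Q = 379.173.
dQ/dP = −2706/P² = -8.445.
ε = (dQ/dP)(P/Q) = (-8.445)(17.9/379.173).

-0.399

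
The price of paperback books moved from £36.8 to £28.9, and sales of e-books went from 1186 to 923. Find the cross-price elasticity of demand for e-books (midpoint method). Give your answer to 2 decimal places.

1.04

ΔQ_x = 923 − 1186 = -263; ΔP_y = 28.9 − 36.8 = -7.9.
Midpoints: P̄_y = 32.85, Q̄_x = 1054.5.
ε_xy = (ΔQ_x/ΔP_y)(P̄_y/Q̄_x) = (-263/-7.9)(32.85/1054.5).
ε_xy > 0, so the goods are substitutes.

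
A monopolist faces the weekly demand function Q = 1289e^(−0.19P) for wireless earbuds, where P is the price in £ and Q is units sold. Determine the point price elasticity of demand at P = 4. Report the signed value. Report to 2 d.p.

At P = 4, Q = 602.822.
dQ/dP = −0.19·1289e^(−0.19P) = −0.19Q = -114.536.
ε = (dQ/dP)(P/Q) = (-114.536)(4/602.822).
|ε| < 1, so demand is inelastic at this price.

-0.76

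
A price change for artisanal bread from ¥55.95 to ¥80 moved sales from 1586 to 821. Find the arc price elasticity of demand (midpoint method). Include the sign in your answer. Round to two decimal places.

-1.80

ΔQ = 821 − 1586 = -765; ΔP = 80 − 55.95 = 24.05.
Midpoints: P̄ = 67.97, Q̄ = 1203.5.
ε = (ΔQ/ΔP)(P̄/Q̄) = (-765/24.05)(67.97/1203.5).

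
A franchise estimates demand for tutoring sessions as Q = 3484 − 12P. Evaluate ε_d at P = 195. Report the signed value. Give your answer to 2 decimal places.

-2.05

At P = 195, Q = 1144.
dQ/dP = −12.
ε = (dQ/dP)(P/Q) = (-12)(195/1144).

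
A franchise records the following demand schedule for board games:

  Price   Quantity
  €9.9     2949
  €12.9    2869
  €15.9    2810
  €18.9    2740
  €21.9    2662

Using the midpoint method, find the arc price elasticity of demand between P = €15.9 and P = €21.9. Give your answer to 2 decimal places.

At P = 15.9, Q = 2810; at P = 21.9, Q = 2662.
ΔQ = -148, ΔP = 6.0. Midpoints: P̄ = 18.90, Q̄ = 2736.0.
ε = (ΔQ/ΔP)(P̄/Q̄) = (-148/6.0)(18.90/2736.0).

-0.17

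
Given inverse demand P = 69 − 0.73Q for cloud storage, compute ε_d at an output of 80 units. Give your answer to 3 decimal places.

At Q = 80, P = 69 − 0.73(80) = 10.60.
dP/dQ = −0.73, so dQ/dP = 1/(−0.73) = -1.370.
ε = (dQ/dP)(P/Q) = (-1.370)(10.60/80).

-0.182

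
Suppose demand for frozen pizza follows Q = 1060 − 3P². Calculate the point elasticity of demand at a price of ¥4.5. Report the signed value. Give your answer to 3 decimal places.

-0.122

At P = 4.5, Q = 999.250.
dQ/dP = −6P = -27.
ε = (dQ/dP)(P/Q) = (-27)(4.5/999.250).
|ε| < 1, so demand is inelastic at this price.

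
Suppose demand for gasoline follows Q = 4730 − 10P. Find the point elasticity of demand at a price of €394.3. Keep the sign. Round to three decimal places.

At P = 394.3, Q = 787.
dQ/dP = −10.
ε = (dQ/dP)(P/Q) = (-10)(394.3/787).

-5.010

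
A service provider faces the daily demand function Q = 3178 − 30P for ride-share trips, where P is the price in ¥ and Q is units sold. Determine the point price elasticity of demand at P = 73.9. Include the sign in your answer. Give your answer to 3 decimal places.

-2.307

At P = 73.9, Q = 961.
dQ/dP = −30.
ε = (dQ/dP)(P/Q) = (-30)(73.9/961).
|ε| > 1, so demand is elastic at this price.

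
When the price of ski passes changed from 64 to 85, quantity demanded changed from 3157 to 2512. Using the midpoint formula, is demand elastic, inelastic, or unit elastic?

inelastic

Arc ε ≈ -0.807.
|ε| = 0.81 < 1.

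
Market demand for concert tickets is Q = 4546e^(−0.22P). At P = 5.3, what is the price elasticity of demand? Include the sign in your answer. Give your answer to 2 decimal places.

At P = 5.3, Q = 1416.583.
dQ/dP = −0.22·4546e^(−0.22P) = −0.22Q = -311.648.
ε = (dQ/dP)(P/Q) = (-311.648)(5.3/1416.583).

-1.17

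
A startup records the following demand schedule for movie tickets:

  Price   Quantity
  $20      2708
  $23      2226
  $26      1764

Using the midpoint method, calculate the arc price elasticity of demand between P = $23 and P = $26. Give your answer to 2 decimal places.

At P = 23, Q = 2226; at P = 26, Q = 1764.
ΔQ = -462, ΔP = 3. Midpoints: P̄ = 24.50, Q̄ = 1995.0.
ε = (ΔQ/ΔP)(P̄/Q̄) = (-462/3)(24.50/1995.0).

-1.89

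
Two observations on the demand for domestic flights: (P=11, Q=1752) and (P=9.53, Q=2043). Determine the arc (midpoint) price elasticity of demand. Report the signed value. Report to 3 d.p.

-1.071

ΔQ = 2043 − 1752 = 291; ΔP = 9.53 − 11 = -1.47.
Midpoints: P̄ = 10.27, Q̄ = 1897.5.
ε = (ΔQ/ΔP)(P̄/Q̄) = (291/-1.47)(10.27/1897.5).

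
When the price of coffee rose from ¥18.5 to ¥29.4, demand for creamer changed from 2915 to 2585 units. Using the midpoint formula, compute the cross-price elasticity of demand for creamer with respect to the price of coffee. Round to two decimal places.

-0.26

ΔQ_x = 2585 − 2915 = -330; ΔP_y = 29.4 − 18.5 = 10.9.
Midpoints: P̄_y = 23.95, Q̄_x = 2750.0.
ε_xy = (ΔQ_x/ΔP_y)(P̄_y/Q̄_x) = (-330/10.9)(23.95/2750.0).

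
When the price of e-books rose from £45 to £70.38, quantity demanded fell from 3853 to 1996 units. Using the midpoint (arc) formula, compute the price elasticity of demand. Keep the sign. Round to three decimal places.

-1.443

ΔQ = 1996 − 3853 = -1857; ΔP = 70.38 − 45 = 25.38.
Midpoints: P̄ = 57.69, Q̄ = 2924.5.
ε = (ΔQ/ΔP)(P̄/Q̄) = (-1857/25.38)(57.69/2924.5).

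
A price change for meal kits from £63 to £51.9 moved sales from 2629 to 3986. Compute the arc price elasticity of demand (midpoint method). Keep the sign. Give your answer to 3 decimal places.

-2.123

ΔQ = 3986 − 2629 = 1357; ΔP = 51.9 − 63 = -11.1.
Midpoints: P̄ = 57.45, Q̄ = 3307.5.
ε = (ΔQ/ΔP)(P̄/Q̄) = (1357/-11.1)(57.45/3307.5).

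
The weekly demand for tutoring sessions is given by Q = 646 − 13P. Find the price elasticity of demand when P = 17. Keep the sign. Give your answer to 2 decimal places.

At P = 17, Q = 425.
dQ/dP = −13.
ε = (dQ/dP)(P/Q) = (-13)(17/425).

-0.52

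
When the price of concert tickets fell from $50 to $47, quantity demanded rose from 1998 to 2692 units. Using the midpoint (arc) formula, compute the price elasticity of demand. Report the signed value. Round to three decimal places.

-4.785

ΔQ = 2692 − 1998 = 694; ΔP = 47 − 50 = -3.
Midpoints: P̄ = 48.50, Q̄ = 2345.0.
ε = (ΔQ/ΔP)(P̄/Q̄) = (694/-3)(48.50/2345.0).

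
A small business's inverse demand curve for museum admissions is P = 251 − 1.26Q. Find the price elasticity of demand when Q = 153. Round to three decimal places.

At Q = 153, P = 251 − 1.26(153) = 58.22.
dP/dQ = −1.26, so dQ/dP = 1/(−1.26) = -0.794.
ε = (dQ/dP)(P/Q) = (-0.794)(58.22/153).

-0.302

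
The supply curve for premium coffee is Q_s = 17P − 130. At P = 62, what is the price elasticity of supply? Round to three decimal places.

1.141

At P = 62, Q_s = 924.
dQ_s/dP = 17.
ε_s = (dQ_s/dP)(P/Q_s) = (17)(62/924).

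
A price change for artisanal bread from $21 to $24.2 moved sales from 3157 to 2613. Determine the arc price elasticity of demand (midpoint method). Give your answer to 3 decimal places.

ΔQ = 2613 − 3157 = -544; ΔP = 24.2 − 21 = 3.2.
Midpoints: P̄ = 22.60, Q̄ = 2885.0.
ε = (ΔQ/ΔP)(P̄/Q̄) = (-544/3.2)(22.60/2885.0).

-1.332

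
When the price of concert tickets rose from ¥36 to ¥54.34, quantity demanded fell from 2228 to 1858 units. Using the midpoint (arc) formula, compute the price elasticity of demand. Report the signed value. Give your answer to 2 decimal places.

-0.45

ΔQ = 1858 − 2228 = -370; ΔP = 54.34 − 36 = 18.34.
Midpoints: P̄ = 45.17, Q̄ = 2043.0.
ε = (ΔQ/ΔP)(P̄/Q̄) = (-370/18.34)(45.17/2043.0).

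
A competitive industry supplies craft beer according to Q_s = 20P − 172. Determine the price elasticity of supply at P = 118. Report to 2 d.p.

At P = 118, Q_s = 2188.
dQ_s/dP = 20.
ε_s = (dQ_s/dP)(P/Q_s) = (20)(118/2188).

1.08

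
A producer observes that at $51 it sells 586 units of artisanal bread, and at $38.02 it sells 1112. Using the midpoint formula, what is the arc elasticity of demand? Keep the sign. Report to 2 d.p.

-2.12

ΔQ = 1112 − 586 = 526; ΔP = 38.02 − 51 = -12.98.
Midpoints: P̄ = 44.51, Q̄ = 849.0.
ε = (ΔQ/ΔP)(P̄/Q̄) = (526/-12.98)(44.51/849.0).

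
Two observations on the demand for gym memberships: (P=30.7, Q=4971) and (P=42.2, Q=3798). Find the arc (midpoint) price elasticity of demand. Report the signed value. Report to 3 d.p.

ΔQ = 3798 − 4971 = -1173; ΔP = 42.2 − 30.7 = 11.5.
Midpoints: P̄ = 36.45, Q̄ = 4384.5.
ε = (ΔQ/ΔP)(P̄/Q̄) = (-1173/11.5)(36.45/4384.5).

-0.848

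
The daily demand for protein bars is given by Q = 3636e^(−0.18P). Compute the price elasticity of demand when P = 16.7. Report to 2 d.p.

At P = 16.7, Q = 179.943.
dQ/dP = −0.18·3636e^(−0.18P) = −0.18Q = -32.390.
ε = (dQ/dP)(P/Q) = (-32.390)(16.7/179.943).

-3.01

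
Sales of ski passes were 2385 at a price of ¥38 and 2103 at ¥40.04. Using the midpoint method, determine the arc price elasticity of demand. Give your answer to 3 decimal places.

ΔQ = 2103 − 2385 = -282; ΔP = 40.04 − 38 = 2.04.
Midpoints: P̄ = 39.02, Q̄ = 2244.0.
ε = (ΔQ/ΔP)(P̄/Q̄) = (-282/2.04)(39.02/2244.0).

-2.404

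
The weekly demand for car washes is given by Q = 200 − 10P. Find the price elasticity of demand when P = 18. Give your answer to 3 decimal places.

At P = 18, Q = 20.
dQ/dP = −10.
ε = (dQ/dP)(P/Q) = (-10)(18/20).
|ε| > 1, so demand is elastic at this price.

-9.000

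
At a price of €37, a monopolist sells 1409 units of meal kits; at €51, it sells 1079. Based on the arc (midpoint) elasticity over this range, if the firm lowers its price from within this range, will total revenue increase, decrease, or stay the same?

Arc ε = (-330/14)(44.00/1244.0) ≈ -0.834.
|ε| = 0.83 < 1, so demand is inelastic. A price cut therefore reduces total revenue.

decrease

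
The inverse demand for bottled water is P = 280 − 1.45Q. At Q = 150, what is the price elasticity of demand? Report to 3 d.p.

-0.287

At Q = 150, P = 280 − 1.45(150) = 62.50.
dP/dQ = −1.45, so dQ/dP = 1/(−1.45) = -0.690.
ε = (dQ/dP)(P/Q) = (-0.690)(62.50/150).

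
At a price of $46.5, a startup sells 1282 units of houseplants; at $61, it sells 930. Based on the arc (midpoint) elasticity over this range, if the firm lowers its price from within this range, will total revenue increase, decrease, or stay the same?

increase

Arc ε = (-352/14.5)(53.75/1106.0) ≈ -1.180.
|ε| = 1.18 > 1, so demand is elastic. A price cut therefore raises total revenue.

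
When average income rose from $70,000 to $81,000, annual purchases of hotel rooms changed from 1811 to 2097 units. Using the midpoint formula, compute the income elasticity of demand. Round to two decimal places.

1.00

ΔQ = 286, ΔI = 11000. Midpoints: Ī = 75,500, Q̄ = 1954.0.
ε_I = (ΔQ/ΔI)(Ī/Q̄) = (286/11000)(75500/1954.0).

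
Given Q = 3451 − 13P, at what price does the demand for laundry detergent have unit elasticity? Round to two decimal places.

132.73

For linear demand Q = a − bP, ε = −bP/(a − bP). |ε| = 1 when bP = a − bP, i.e. P = a/(2b).
P = 3451/(2·13) = 3451/26 = 132.7308.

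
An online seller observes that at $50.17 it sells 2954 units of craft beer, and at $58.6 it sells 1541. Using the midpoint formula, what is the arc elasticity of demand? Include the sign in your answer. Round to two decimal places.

-4.06

ΔQ = 1541 − 2954 = -1413; ΔP = 58.6 − 50.17 = 8.43.
Midpoints: P̄ = 54.39, Q̄ = 2247.5.
ε = (ΔQ/ΔP)(P̄/Q̄) = (-1413/8.43)(54.39/2247.5).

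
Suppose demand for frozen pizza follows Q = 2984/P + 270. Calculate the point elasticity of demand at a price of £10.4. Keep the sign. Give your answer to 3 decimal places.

-0.515

At P = 10.4, Q = 556.923.
dQ/dP = −2984/P² = -27.589.
ε = (dQ/dP)(P/Q) = (-27.589)(10.4/556.923).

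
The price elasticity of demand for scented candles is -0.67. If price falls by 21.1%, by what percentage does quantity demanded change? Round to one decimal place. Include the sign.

14.1%

%ΔQ ≈ ε × %ΔP = (-0.67)(-21.1%) = 14.14%.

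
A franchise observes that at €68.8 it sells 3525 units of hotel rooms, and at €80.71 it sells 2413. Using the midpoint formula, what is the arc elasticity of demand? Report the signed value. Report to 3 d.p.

-2.351

ΔQ = 2413 − 3525 = -1112; ΔP = 80.71 − 68.8 = 11.91.
Midpoints: P̄ = 74.75, Q̄ = 2969.0.
ε = (ΔQ/ΔP)(P̄/Q̄) = (-1112/11.91)(74.75/2969.0).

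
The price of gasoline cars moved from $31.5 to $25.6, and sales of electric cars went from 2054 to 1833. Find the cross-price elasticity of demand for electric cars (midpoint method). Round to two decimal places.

0.55

ΔQ_x = 1833 − 2054 = -221; ΔP_y = 25.6 − 31.5 = -5.9.
Midpoints: P̄_y = 28.55, Q̄_x = 1943.5.
ε_xy = (ΔQ_x/ΔP_y)(P̄_y/Q̄_x) = (-221/-5.9)(28.55/1943.5).
ε_xy > 0, so the goods are substitutes.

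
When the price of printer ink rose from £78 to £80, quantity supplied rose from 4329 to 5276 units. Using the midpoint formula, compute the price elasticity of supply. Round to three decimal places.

ΔQ = 5276 − 4329 = 947; ΔP = 80 − 78 = 2.
Midpoints: P̄ = 79.00, Q̄ = 4802.5.
ε_s = (ΔQ/ΔP)(P̄/Q̄) = (947/2)(79.00/4802.5).

7.789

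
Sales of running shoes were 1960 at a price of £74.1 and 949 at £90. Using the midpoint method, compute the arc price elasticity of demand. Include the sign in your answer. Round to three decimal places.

-3.587

ΔQ = 949 − 1960 = -1011; ΔP = 90 − 74.1 = 15.9.
Midpoints: P̄ = 82.05, Q̄ = 1454.5.
ε = (ΔQ/ΔP)(P̄/Q̄) = (-1011/15.9)(82.05/1454.5).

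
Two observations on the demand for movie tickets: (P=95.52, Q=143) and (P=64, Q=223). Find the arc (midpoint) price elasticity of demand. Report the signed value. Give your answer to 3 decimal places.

-1.106

ΔQ = 223 − 143 = 80; ΔP = 64 − 95.52 = -31.52.
Midpoints: P̄ = 79.76, Q̄ = 183.0.
ε = (ΔQ/ΔP)(P̄/Q̄) = (80/-31.52)(79.76/183.0).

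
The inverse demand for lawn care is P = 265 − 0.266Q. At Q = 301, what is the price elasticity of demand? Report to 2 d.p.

At Q = 301, P = 265 − 0.266(301) = 184.93.
dP/dQ = −0.266, so dQ/dP = 1/(−0.266) = -3.759.
ε = (dQ/dP)(P/Q) = (-3.759)(184.93/301).

-2.31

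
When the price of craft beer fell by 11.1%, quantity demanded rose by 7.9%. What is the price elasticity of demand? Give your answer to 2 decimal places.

ε = %ΔQ / %ΔP = (7.9)/(-11.1) = -0.712.

-0.71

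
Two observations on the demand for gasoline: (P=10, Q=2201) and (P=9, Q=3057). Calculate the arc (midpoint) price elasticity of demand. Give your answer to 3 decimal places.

-3.093

ΔQ = 3057 − 2201 = 856; ΔP = 9 − 10 = -1.
Midpoints: P̄ = 9.50, Q̄ = 2629.0.
ε = (ΔQ/ΔP)(P̄/Q̄) = (856/-1)(9.50/2629.0).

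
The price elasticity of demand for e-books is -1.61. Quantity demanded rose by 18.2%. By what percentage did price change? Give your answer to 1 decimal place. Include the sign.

-11.3%

%ΔP ≈ %ΔQ / ε = (18.2%)/(-1.61) = -11.30%.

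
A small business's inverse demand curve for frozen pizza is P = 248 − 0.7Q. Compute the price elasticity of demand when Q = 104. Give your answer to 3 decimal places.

At Q = 104, P = 248 − 0.7(104) = 175.20.
dP/dQ = −0.7, so dQ/dP = 1/(−0.7) = -1.429.
ε = (dQ/dP)(P/Q) = (-1.429)(175.20/104).

-2.407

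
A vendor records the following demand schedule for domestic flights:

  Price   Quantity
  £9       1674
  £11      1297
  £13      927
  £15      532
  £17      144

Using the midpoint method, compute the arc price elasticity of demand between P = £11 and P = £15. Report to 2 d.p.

-2.72

At P = 11, Q = 1297; at P = 15, Q = 532.
ΔQ = -765, ΔP = 4. Midpoints: P̄ = 13.00, Q̄ = 914.5.
ε = (ΔQ/ΔP)(P̄/Q̄) = (-765/4)(13.00/914.5).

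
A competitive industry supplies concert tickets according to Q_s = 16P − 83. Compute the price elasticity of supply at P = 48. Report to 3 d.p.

At P = 48, Q_s = 685.
dQ_s/dP = 16.
ε_s = (dQ_s/dP)(P/Q_s) = (16)(48/685).

1.121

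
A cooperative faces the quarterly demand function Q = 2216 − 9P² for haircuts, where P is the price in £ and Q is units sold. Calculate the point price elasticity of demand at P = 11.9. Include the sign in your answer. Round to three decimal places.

At P = 11.9, Q = 941.510.
dQ/dP = −18P = -214.200.
ε = (dQ/dP)(P/Q) = (-214.200)(11.9/941.510).

-2.707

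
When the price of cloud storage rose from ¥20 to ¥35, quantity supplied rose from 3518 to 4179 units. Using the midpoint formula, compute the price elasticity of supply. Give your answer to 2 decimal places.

0.31

ΔQ = 4179 − 3518 = 661; ΔP = 35 − 20 = 15.
Midpoints: P̄ = 27.50, Q̄ = 3848.5.
ε_s = (ΔQ/ΔP)(P̄/Q̄) = (661/15)(27.50/3848.5).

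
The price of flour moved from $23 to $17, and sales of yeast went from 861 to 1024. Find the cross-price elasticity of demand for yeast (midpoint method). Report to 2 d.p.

ΔQ_x = 1024 − 861 = 163; ΔP_y = 17 − 23 = -6.
Midpoints: P̄_y = 20.00, Q̄_x = 942.5.
ε_xy = (ΔQ_x/ΔP_y)(P̄_y/Q̄_x) = (163/-6)(20.00/942.5).
ε_xy < 0, so the goods are complements.

-0.58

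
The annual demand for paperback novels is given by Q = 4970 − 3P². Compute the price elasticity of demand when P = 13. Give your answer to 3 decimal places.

-0.227

At P = 13, Q = 4463.
dQ/dP = −6P = -78.
ε = (dQ/dP)(P/Q) = (-78)(13/4463).
|ε| < 1, so demand is inelastic at this price.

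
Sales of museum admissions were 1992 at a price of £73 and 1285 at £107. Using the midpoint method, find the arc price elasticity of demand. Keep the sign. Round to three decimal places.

ΔQ = 1285 − 1992 = -707; ΔP = 107 − 73 = 34.
Midpoints: P̄ = 90.00, Q̄ = 1638.5.
ε = (ΔQ/ΔP)(P̄/Q̄) = (-707/34)(90.00/1638.5).

-1.142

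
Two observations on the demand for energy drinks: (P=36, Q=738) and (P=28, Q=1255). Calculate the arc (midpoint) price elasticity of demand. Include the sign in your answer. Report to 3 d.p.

-2.075

ΔQ = 1255 − 738 = 517; ΔP = 28 − 36 = -8.
Midpoints: P̄ = 32.00, Q̄ = 996.5.
ε = (ΔQ/ΔP)(P̄/Q̄) = (517/-8)(32.00/996.5).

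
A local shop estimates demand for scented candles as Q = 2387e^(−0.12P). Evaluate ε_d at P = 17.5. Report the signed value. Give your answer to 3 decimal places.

At P = 17.5, Q = 292.303.
dQ/dP = −0.12·2387e^(−0.12P) = −0.12Q = -35.076.
ε = (dQ/dP)(P/Q) = (-35.076)(17.5/292.303).
|ε| > 1, so demand is elastic at this price.

-2.100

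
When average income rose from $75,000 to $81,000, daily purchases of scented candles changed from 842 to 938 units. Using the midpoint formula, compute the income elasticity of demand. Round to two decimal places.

ΔQ = 96, ΔI = 6000. Midpoints: Ī = 78,000, Q̄ = 890.0.
ε_I = (ΔQ/ΔI)(Ī/Q̄) = (96/6000)(78000/890.0).
ε_I > 0, so the good is normal.

1.40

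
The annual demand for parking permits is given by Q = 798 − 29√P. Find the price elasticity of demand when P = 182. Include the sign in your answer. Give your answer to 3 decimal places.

-0.481

At P = 182, Q = 406.769.
dQ/dP = −29/(2√P) = -1.075.
ε = (dQ/dP)(P/Q) = (-1.075)(182/406.769).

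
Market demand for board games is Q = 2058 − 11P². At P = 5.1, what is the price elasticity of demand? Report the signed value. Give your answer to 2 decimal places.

At P = 5.1, Q = 1771.890.
dQ/dP = −22P = -112.200.
ε = (dQ/dP)(P/Q) = (-112.200)(5.1/1771.890).

-0.32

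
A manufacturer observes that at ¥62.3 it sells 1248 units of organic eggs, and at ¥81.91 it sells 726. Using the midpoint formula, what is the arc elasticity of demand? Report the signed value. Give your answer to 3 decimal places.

ΔQ = 726 − 1248 = -522; ΔP = 81.91 − 62.3 = 19.61.
Midpoints: P̄ = 72.10, Q̄ = 987.0.
ε = (ΔQ/ΔP)(P̄/Q̄) = (-522/19.61)(72.10/987.0).

-1.945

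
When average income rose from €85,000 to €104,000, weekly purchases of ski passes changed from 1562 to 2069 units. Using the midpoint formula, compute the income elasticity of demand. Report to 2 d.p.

ΔQ = 507, ΔI = 19000. Midpoints: Ī = 94,500, Q̄ = 1815.5.
ε_I = (ΔQ/ΔI)(Ī/Q̄) = (507/19000)(94500/1815.5).

1.39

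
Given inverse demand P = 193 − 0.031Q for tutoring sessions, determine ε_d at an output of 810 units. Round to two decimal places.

At Q = 810, P = 193 − 0.031(810) = 167.89.
dP/dQ = −0.031, so dQ/dP = 1/(−0.031) = -32.258.
ε = (dQ/dP)(P/Q) = (-32.258)(167.89/810).

-6.69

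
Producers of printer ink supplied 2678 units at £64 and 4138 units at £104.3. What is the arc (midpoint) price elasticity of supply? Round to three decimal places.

0.895

ΔQ = 4138 − 2678 = 1460; ΔP = 104.3 − 64 = 40.3.
Midpoints: P̄ = 84.15, Q̄ = 3408.0.
ε_s = (ΔQ/ΔP)(P̄/Q̄) = (1460/40.3)(84.15/3408.0).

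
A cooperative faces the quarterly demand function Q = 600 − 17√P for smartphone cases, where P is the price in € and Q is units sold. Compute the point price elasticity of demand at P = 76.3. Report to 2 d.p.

At P = 76.3, Q = 451.505.
dQ/dP = −17/(2√P) = -0.973.
ε = (dQ/dP)(P/Q) = (-0.973)(76.3/451.505).
|ε| < 1, so demand is inelastic at this price.

-0.16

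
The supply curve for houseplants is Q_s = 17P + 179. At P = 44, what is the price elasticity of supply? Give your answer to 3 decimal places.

At P = 44, Q_s = 927.
dQ_s/dP = 17.
ε_s = (dQ_s/dP)(P/Q_s) = (17)(44/927).

0.807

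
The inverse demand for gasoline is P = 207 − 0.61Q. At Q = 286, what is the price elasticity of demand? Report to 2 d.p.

At Q = 286, P = 207 − 0.61(286) = 32.54.
dP/dQ = −0.61, so dQ/dP = 1/(−0.61) = -1.639.
ε = (dQ/dP)(P/Q) = (-1.639)(32.54/286).

-0.19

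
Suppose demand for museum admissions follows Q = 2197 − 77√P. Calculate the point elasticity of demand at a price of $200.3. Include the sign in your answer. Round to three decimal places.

At P = 200.3, Q = 1107.239.
dQ/dP = −77/(2√P) = -2.720.
ε = (dQ/dP)(P/Q) = (-2.720)(200.3/1107.239).

-0.492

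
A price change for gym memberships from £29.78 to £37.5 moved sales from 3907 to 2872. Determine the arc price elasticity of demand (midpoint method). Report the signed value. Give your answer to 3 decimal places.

ΔQ = 2872 − 3907 = -1035; ΔP = 37.5 − 29.78 = 7.72.
Midpoints: P̄ = 33.64, Q̄ = 3389.5.
ε = (ΔQ/ΔP)(P̄/Q̄) = (-1035/7.72)(33.64/3389.5).

-1.331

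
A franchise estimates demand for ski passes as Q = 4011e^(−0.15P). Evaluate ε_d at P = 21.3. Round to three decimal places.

-3.195

At P = 21.3, Q = 164.317.
dQ/dP = −0.15·4011e^(−0.15P) = −0.15Q = -24.648.
ε = (dQ/dP)(P/Q) = (-24.648)(21.3/164.317).
|ε| > 1, so demand is elastic at this price.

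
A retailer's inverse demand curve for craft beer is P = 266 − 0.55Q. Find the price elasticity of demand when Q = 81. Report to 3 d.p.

At Q = 81, P = 266 − 0.55(81) = 221.45.
dP/dQ = −0.55, so dQ/dP = 1/(−0.55) = -1.818.
ε = (dQ/dP)(P/Q) = (-1.818)(221.45/81).

-4.971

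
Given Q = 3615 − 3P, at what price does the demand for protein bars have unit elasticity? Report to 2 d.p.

For linear demand Q = a − bP, ε = −bP/(a − bP). |ε| = 1 when bP = a − bP, i.e. P = a/(2b).
P = 3615/(2·3) = 3615/6 = 602.5000.

602.50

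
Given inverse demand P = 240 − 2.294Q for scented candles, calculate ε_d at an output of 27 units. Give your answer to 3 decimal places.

At Q = 27, P = 240 − 2.294(27) = 178.06.
dP/dQ = −2.294, so dQ/dP = 1/(−2.294) = -0.436.
ε = (dQ/dP)(P/Q) = (-0.436)(178.06/27).

-2.875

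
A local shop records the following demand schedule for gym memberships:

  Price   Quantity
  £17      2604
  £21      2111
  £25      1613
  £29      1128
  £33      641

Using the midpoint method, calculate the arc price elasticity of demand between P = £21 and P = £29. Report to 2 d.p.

At P = 21, Q = 2111; at P = 29, Q = 1128.
ΔQ = -983, ΔP = 8. Midpoints: P̄ = 25.00, Q̄ = 1619.5.
ε = (ΔQ/ΔP)(P̄/Q̄) = (-983/8)(25.00/1619.5).

-1.90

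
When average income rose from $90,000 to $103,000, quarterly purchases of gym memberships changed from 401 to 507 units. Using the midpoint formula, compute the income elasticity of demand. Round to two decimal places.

1.73

ΔQ = 106, ΔI = 13000. Midpoints: Ī = 96,500, Q̄ = 454.0.
ε_I = (ΔQ/ΔI)(Ī/Q̄) = (106/13000)(96500/454.0).
ε_I > 0, so the good is normal.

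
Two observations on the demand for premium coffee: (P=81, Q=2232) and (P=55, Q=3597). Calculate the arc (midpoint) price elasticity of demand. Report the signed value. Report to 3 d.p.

-1.225

ΔQ = 3597 − 2232 = 1365; ΔP = 55 − 81 = -26.
Midpoints: P̄ = 68.00, Q̄ = 2914.5.
ε = (ΔQ/ΔP)(P̄/Q̄) = (1365/-26)(68.00/2914.5).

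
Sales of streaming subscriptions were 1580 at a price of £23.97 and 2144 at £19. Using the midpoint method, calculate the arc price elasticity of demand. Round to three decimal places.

ΔQ = 2144 − 1580 = 564; ΔP = 19 − 23.97 = -4.97.
Midpoints: P̄ = 21.48, Q̄ = 1862.0.
ε = (ΔQ/ΔP)(P̄/Q̄) = (564/-4.97)(21.48/1862.0).

-1.309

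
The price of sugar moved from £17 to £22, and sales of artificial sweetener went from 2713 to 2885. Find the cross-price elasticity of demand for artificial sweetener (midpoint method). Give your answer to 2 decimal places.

0.24

ΔQ_x = 2885 − 2713 = 172; ΔP_y = 22 − 17 = 5.
Midpoints: P̄_y = 19.50, Q̄_x = 2799.0.
ε_xy = (ΔQ_x/ΔP_y)(P̄_y/Q̄_x) = (172/5)(19.50/2799.0).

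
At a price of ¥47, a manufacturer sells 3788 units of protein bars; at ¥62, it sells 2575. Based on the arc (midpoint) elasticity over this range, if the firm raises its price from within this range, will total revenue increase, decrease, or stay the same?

decrease

Arc ε = (-1213/15)(54.50/3181.5) ≈ -1.385.
|ε| = 1.39 > 1, so demand is elastic. A price rise therefore reduces total revenue.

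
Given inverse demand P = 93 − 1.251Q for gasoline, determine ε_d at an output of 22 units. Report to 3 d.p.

-2.379

At Q = 22, P = 93 − 1.251(22) = 65.48.
dP/dQ = −1.251, so dQ/dP = 1/(−1.251) = -0.799.
ε = (dQ/dP)(P/Q) = (-0.799)(65.48/22).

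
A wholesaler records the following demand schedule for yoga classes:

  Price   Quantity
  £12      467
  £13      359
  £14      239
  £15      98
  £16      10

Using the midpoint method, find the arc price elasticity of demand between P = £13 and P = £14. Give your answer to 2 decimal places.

-5.42

At P = 13, Q = 359; at P = 14, Q = 239.
ΔQ = -120, ΔP = 1. Midpoints: P̄ = 13.50, Q̄ = 299.0.
ε = (ΔQ/ΔP)(P̄/Q̄) = (-120/1)(13.50/299.0).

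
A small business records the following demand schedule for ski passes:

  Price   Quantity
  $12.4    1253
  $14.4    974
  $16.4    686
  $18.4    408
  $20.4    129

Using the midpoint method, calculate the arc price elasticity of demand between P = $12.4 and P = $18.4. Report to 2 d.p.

-2.61

At P = 12.4, Q = 1253; at P = 18.4, Q = 408.
ΔQ = -845, ΔP = 6.0. Midpoints: P̄ = 15.40, Q̄ = 830.5.
ε = (ΔQ/ΔP)(P̄/Q̄) = (-845/6.0)(15.40/830.5).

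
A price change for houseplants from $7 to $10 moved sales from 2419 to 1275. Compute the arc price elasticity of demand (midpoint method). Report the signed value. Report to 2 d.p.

-1.75

ΔQ = 1275 − 2419 = -1144; ΔP = 10 − 7 = 3.
Midpoints: P̄ = 8.50, Q̄ = 1847.0.
ε = (ΔQ/ΔP)(P̄/Q̄) = (-1144/3)(8.50/1847.0).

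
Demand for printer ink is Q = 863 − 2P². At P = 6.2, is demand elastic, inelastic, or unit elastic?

inelastic

Q = 786.120, dQ/dP = -24.800.
ε = (dQ/dP)(P/Q) ≈ -0.196.
|ε| = 0.20 < 1.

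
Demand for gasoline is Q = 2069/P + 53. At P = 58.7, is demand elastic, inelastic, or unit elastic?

Q = 88.247, dQ/dP = -0.600.
ε = (dQ/dP)(P/Q) ≈ -0.399.
|ε| = 0.40 < 1.

inelastic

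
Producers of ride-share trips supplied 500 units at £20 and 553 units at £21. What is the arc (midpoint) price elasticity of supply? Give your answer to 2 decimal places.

2.06

ΔQ = 553 − 500 = 53; ΔP = 21 − 20 = 1.
Midpoints: P̄ = 20.50, Q̄ = 526.5.
ε_s = (ΔQ/ΔP)(P̄/Q̄) = (53/1)(20.50/526.5).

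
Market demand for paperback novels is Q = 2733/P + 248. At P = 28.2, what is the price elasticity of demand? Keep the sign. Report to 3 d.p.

At P = 28.2, Q = 344.915.
dQ/dP = −2733/P² = -3.437.
ε = (dQ/dP)(P/Q) = (-3.437)(28.2/344.915).

-0.281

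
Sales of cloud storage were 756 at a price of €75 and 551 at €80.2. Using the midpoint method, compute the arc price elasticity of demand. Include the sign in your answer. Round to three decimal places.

-4.681

ΔQ = 551 − 756 = -205; ΔP = 80.2 − 75 = 5.2.
Midpoints: P̄ = 77.60, Q̄ = 653.5.
ε = (ΔQ/ΔP)(P̄/Q̄) = (-205/5.2)(77.60/653.5).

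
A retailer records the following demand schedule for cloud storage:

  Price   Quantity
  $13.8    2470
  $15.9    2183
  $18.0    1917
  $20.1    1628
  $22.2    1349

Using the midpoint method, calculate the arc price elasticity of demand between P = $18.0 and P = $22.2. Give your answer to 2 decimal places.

At P = 18.0, Q = 1917; at P = 22.2, Q = 1349.
ΔQ = -568, ΔP = 4.2. Midpoints: P̄ = 20.10, Q̄ = 1633.0.
ε = (ΔQ/ΔP)(P̄/Q̄) = (-568/4.2)(20.10/1633.0).

-1.66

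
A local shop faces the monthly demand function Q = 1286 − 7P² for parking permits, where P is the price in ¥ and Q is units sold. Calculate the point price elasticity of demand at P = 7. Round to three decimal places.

At P = 7, Q = 943.
dQ/dP = −14P = -98.
ε = (dQ/dP)(P/Q) = (-98)(7/943).
|ε| < 1, so demand is inelastic at this price.

-0.727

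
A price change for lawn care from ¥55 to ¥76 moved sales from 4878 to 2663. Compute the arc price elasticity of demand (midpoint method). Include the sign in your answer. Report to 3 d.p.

ΔQ = 2663 − 4878 = -2215; ΔP = 76 − 55 = 21.
Midpoints: P̄ = 65.50, Q̄ = 3770.5.
ε = (ΔQ/ΔP)(P̄/Q̄) = (-2215/21)(65.50/3770.5).

-1.832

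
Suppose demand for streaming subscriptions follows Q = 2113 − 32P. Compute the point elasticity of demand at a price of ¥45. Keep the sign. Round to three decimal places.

At P = 45, Q = 673.
dQ/dP = −32.
ε = (dQ/dP)(P/Q) = (-32)(45/673).

-2.140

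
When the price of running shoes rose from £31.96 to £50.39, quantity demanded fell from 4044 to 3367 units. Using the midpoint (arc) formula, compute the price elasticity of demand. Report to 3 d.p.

ΔQ = 3367 − 4044 = -677; ΔP = 50.39 − 31.96 = 18.43.
Midpoints: P̄ = 41.17, Q̄ = 3705.5.
ε = (ΔQ/ΔP)(P̄/Q̄) = (-677/18.43)(41.17/3705.5).

-0.408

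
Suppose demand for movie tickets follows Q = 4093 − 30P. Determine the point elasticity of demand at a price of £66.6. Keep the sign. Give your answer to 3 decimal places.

At P = 66.6, Q = 2095.
dQ/dP = −30.
ε = (dQ/dP)(P/Q) = (-30)(66.6/2095).
|ε| < 1, so demand is inelastic at this price.

-0.954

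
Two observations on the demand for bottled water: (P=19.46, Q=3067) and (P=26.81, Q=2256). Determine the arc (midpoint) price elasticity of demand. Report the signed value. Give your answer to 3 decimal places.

-0.959

ΔQ = 2256 − 3067 = -811; ΔP = 26.81 − 19.46 = 7.35.
Midpoints: P̄ = 23.13, Q̄ = 2661.5.
ε = (ΔQ/ΔP)(P̄/Q̄) = (-811/7.35)(23.13/2661.5).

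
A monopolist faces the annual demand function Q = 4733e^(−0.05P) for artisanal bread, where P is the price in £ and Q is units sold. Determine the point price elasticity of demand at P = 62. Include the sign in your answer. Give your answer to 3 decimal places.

At P = 62, Q = 213.218.
dQ/dP = −0.05·4733e^(−0.05P) = −0.05Q = -10.661.
ε = (dQ/dP)(P/Q) = (-10.661)(62/213.218).

-3.100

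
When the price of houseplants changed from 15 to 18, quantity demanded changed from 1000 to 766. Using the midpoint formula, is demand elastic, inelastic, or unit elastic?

elastic

Arc ε ≈ -1.458.
|ε| = 1.46 > 1.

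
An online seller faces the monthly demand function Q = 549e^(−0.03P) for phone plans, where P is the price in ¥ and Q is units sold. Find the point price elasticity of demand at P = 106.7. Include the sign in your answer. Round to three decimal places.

At P = 106.7, Q = 22.356.
dQ/dP = −0.03·549e^(−0.03P) = −0.03Q = -0.671.
ε = (dQ/dP)(P/Q) = (-0.671)(106.7/22.356).

-3.201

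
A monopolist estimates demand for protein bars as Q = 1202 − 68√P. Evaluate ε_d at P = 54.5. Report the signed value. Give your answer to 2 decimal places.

-0.36

At P = 54.5, Q = 699.996.
dQ/dP = −68/(2√P) = -4.606.
ε = (dQ/dP)(P/Q) = (-4.606)(54.5/699.996).
|ε| < 1, so demand is inelastic at this price.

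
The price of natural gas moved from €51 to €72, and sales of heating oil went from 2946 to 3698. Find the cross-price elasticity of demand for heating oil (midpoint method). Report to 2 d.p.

0.66

ΔQ_x = 3698 − 2946 = 752; ΔP_y = 72 − 51 = 21.
Midpoints: P̄_y = 61.50, Q̄_x = 3322.0.
ε_xy = (ΔQ_x/ΔP_y)(P̄_y/Q̄_x) = (752/21)(61.50/3322.0).
ε_xy > 0, so the goods are substitutes.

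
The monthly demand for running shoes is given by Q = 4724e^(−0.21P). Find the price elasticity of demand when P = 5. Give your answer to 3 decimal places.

At P = 5, Q = 1653.106.
dQ/dP = −0.21·4724e^(−0.21P) = −0.21Q = -347.152.
ε = (dQ/dP)(P/Q) = (-347.152)(5/1653.106).

-1.050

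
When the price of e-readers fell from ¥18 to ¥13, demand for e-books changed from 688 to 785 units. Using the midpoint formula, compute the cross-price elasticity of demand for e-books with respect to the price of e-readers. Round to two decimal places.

-0.41

ΔQ_x = 785 − 688 = 97; ΔP_y = 13 − 18 = -5.
Midpoints: P̄_y = 15.50, Q̄_x = 736.5.
ε_xy = (ΔQ_x/ΔP_y)(P̄_y/Q̄_x) = (97/-5)(15.50/736.5).
ε_xy < 0, so the goods are complements.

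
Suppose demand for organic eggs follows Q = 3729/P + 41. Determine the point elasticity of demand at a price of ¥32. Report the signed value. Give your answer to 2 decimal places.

At P = 32, Q = 157.531.
dQ/dP = −3729/P² = -3.642.
ε = (dQ/dP)(P/Q) = (-3.642)(32/157.531).
|ε| < 1, so demand is inelastic at this price.

-0.74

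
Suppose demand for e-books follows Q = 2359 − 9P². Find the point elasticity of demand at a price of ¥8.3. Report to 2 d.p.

At P = 8.3, Q = 1738.990.
dQ/dP = −18P = -149.400.
ε = (dQ/dP)(P/Q) = (-149.400)(8.3/1738.990).

-0.71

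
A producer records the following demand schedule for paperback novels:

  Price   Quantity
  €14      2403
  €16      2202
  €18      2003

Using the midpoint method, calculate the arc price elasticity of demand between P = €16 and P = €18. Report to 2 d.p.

At P = 16, Q = 2202; at P = 18, Q = 2003.
ΔQ = -199, ΔP = 2. Midpoints: P̄ = 17.00, Q̄ = 2102.5.
ε = (ΔQ/ΔP)(P̄/Q̄) = (-199/2)(17.00/2102.5).

-0.80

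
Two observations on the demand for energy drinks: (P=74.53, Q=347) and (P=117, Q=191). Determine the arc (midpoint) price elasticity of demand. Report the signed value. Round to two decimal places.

ΔQ = 191 − 347 = -156; ΔP = 117 − 74.53 = 42.47.
Midpoints: P̄ = 95.77, Q̄ = 269.0.
ε = (ΔQ/ΔP)(P̄/Q̄) = (-156/42.47)(95.77/269.0).

-1.31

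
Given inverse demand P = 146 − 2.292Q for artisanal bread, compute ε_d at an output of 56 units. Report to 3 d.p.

-0.137

At Q = 56, P = 146 − 2.292(56) = 17.65.
dP/dQ = −2.292, so dQ/dP = 1/(−2.292) = -0.436.
ε = (dQ/dP)(P/Q) = (-0.436)(17.65/56).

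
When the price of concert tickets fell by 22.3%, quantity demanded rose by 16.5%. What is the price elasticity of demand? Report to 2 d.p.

ε = %ΔQ / %ΔP = (16.5)/(-22.3) = -0.740.

-0.74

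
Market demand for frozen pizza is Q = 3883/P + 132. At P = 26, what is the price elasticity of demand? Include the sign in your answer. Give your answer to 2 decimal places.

At P = 26, Q = 281.346.
dQ/dP = −3883/P² = -5.744.
ε = (dQ/dP)(P/Q) = (-5.744)(26/281.346).

-0.53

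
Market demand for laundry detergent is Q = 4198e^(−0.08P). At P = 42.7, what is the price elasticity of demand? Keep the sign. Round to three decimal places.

At P = 42.7, Q = 137.877.
dQ/dP = −0.08·4198e^(−0.08P) = −0.08Q = -11.030.
ε = (dQ/dP)(P/Q) = (-11.030)(42.7/137.877).
|ε| > 1, so demand is elastic at this price.

-3.416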